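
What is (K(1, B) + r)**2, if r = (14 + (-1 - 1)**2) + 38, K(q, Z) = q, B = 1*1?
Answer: 3249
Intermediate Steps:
B = 1
r = 56 (r = (14 + (-2)**2) + 38 = (14 + 4) + 38 = 18 + 38 = 56)
(K(1, B) + r)**2 = (1 + 56)**2 = 57**2 = 3249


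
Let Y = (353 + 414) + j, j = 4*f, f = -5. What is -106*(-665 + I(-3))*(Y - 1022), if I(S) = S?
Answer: -19472200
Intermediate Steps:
j = -20 (j = 4*(-5) = -20)
Y = 747 (Y = (353 + 414) - 20 = 767 - 20 = 747)
-106*(-665 + I(-3))*(Y - 1022) = -106*(-665 - 3)*(747 - 1022) = -(-70808)*(-275) = -106*183700 = -19472200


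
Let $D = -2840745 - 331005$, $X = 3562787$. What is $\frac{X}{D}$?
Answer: $- \frac{3562787}{3171750} \approx -1.1233$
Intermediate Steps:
$D = -3171750$
$\frac{X}{D} = \frac{3562787}{-3171750} = 3562787 \left(- \frac{1}{3171750}\right) = - \frac{3562787}{3171750}$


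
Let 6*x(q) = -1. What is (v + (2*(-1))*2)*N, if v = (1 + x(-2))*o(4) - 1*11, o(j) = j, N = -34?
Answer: 1190/3 ≈ 396.67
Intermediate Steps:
x(q) = -1/6 (x(q) = (1/6)*(-1) = -1/6)
v = -23/3 (v = (1 - 1/6)*4 - 1*11 = (5/6)*4 - 11 = 10/3 - 11 = -23/3 ≈ -7.6667)
(v + (2*(-1))*2)*N = (-23/3 + (2*(-1))*2)*(-34) = (-23/3 - 2*2)*(-34) = (-23/3 - 4)*(-34) = -35/3*(-34) = 1190/3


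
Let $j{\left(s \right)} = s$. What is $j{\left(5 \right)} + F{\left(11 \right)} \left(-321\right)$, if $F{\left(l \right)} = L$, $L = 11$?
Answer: $-3526$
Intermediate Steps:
$F{\left(l \right)} = 11$
$j{\left(5 \right)} + F{\left(11 \right)} \left(-321\right) = 5 + 11 \left(-321\right) = 5 - 3531 = -3526$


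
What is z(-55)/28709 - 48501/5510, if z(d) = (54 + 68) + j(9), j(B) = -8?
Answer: -73251951/8325610 ≈ -8.7984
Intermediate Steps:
z(d) = 114 (z(d) = (54 + 68) - 8 = 122 - 8 = 114)
z(-55)/28709 - 48501/5510 = 114/28709 - 48501/5510 = 114*(1/28709) - 48501*1/5510 = 6/1511 - 48501/5510 = -73251951/8325610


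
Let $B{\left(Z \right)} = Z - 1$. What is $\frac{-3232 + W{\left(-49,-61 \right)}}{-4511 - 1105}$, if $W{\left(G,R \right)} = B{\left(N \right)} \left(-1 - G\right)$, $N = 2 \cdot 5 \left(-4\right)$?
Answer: $\frac{25}{27} \approx 0.92593$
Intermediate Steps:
$N = -40$ ($N = 10 \left(-4\right) = -40$)
$B{\left(Z \right)} = -1 + Z$
$W{\left(G,R \right)} = 41 + 41 G$ ($W{\left(G,R \right)} = \left(-1 - 40\right) \left(-1 - G\right) = - 41 \left(-1 - G\right) = 41 + 41 G$)
$\frac{-3232 + W{\left(-49,-61 \right)}}{-4511 - 1105} = \frac{-3232 + \left(41 + 41 \left(-49\right)\right)}{-4511 - 1105} = \frac{-3232 + \left(41 - 2009\right)}{-5616} = \left(-3232 - 1968\right) \left(- \frac{1}{5616}\right) = \left(-5200\right) \left(- \frac{1}{5616}\right) = \frac{25}{27}$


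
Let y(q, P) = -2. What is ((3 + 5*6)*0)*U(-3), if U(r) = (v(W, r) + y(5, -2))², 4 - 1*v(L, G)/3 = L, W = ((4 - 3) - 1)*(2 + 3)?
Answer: 0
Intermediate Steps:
W = 0 (W = (1 - 1)*5 = 0*5 = 0)
v(L, G) = 12 - 3*L
U(r) = 100 (U(r) = ((12 - 3*0) - 2)² = ((12 + 0) - 2)² = (12 - 2)² = 10² = 100)
((3 + 5*6)*0)*U(-3) = ((3 + 5*6)*0)*100 = ((3 + 30)*0)*100 = (33*0)*100 = 0*100 = 0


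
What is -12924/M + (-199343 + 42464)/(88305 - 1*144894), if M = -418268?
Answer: 5529068484/1972447321 ≈ 2.8032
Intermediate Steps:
-12924/M + (-199343 + 42464)/(88305 - 1*144894) = -12924/(-418268) + (-199343 + 42464)/(88305 - 1*144894) = -12924*(-1/418268) - 156879/(88305 - 144894) = 3231/104567 - 156879/(-56589) = 3231/104567 - 156879*(-1/56589) = 3231/104567 + 52293/18863 = 5529068484/1972447321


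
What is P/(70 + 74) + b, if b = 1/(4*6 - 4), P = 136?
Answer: 179/180 ≈ 0.99444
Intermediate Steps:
b = 1/20 (b = 1/(24 - 4) = 1/20 ≈ 0.050000)
P/(70 + 74) + b = 136/(70 + 74) + 1/20 = 136/144 + 1/20 = 136*(1/144) + 1/20 = 17/18 + 1/20 = 179/180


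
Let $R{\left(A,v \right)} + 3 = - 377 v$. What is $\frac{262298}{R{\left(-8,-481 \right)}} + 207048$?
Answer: $\frac{18772552165}{90667} \approx 2.0705 \cdot 10^{5}$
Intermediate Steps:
$R{\left(A,v \right)} = -3 - 377 v$
$\frac{262298}{R{\left(-8,-481 \right)}} + 207048 = \frac{262298}{-3 - -181337} + 207048 = \frac{262298}{-3 + 181337} + 207048 = \frac{262298}{181334} + 207048 = 262298 \cdot \frac{1}{181334} + 207048 = \frac{131149}{90667} + 207048 = \frac{18772552165}{90667}$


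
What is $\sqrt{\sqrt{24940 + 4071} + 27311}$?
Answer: $\sqrt{27311 + \sqrt{29011}} \approx 165.77$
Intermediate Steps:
$\sqrt{\sqrt{24940 + 4071} + 27311} = \sqrt{\sqrt{29011} + 27311} = \sqrt{27311 + \sqrt{29011}}$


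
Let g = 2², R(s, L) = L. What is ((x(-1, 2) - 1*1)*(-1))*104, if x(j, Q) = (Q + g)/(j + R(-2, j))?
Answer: 416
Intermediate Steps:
g = 4
x(j, Q) = (4 + Q)/(2*j) (x(j, Q) = (Q + 4)/(j + j) = (4 + Q)/((2*j)) = (4 + Q)*(1/(2*j)) = (4 + Q)/(2*j))
((x(-1, 2) - 1*1)*(-1))*104 = (((½)*(4 + 2)/(-1) - 1*1)*(-1))*104 = (((½)*(-1)*6 - 1)*(-1))*104 = ((-3 - 1)*(-1))*104 = -4*(-1)*104 = 4*104 = 416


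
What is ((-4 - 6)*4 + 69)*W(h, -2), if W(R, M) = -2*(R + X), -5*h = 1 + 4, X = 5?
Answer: -232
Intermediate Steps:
h = -1 (h = -(1 + 4)/5 = -⅕*5 = -1)
W(R, M) = -10 - 2*R (W(R, M) = -2*(R + 5) = -2*(5 + R) = -10 - 2*R)
((-4 - 6)*4 + 69)*W(h, -2) = ((-4 - 6)*4 + 69)*(-10 - 2*(-1)) = (-10*4 + 69)*(-10 + 2) = (-40 + 69)*(-8) = 29*(-8) = -232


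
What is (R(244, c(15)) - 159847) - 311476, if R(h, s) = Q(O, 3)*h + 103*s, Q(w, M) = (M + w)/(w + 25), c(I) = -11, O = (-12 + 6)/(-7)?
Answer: -85507948/181 ≈ -4.7242e+5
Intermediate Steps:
O = 6/7 (O = -6*(-⅐) = 6/7 ≈ 0.85714)
Q(w, M) = (M + w)/(25 + w)
R(h, s) = 103*s + 27*h/181 (R(h, s) = ((3 + 6/7)/(25 + 6/7))*h + 103*s = ((27/7)/(181/7))*h + 103*s = ((7/181)*(27/7))*h + 103*s = 27*h/181 + 103*s = 103*s + 27*h/181)
(R(244, c(15)) - 159847) - 311476 = ((103*(-11) + (27/181)*244) - 159847) - 311476 = ((-1133 + 6588/181) - 159847) - 311476 = (-198485/181 - 159847) - 311476 = -29130792/181 - 311476 = -85507948/181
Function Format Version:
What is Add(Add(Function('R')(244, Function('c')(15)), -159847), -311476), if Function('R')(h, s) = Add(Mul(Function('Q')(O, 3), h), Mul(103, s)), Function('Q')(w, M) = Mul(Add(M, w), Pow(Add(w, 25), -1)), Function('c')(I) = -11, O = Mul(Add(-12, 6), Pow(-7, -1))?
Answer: Rational(-85507948, 181) ≈ -4.7242e+5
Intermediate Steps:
O = Rational(6, 7) (O = Mul(-6, Rational(-1, 7)) = Rational(6, 7) ≈ 0.85714)
Function('Q')(w, M) = Mul(Pow(Add(25, w), -1), Add(M, w)) (Function('Q')(w, M) = Mul(Add(M, w), Pow(Add(25, w), -1)) = Mul(Pow(Add(25, w), -1), Add(M, w)))
Function('R')(h, s) = Add(Mul(103, s), Mul(Rational(27, 181), h)) (Function('R')(h, s) = Add(Mul(Mul(Pow(Add(25, Rational(6, 7)), -1), Add(3, Rational(6, 7))), h), Mul(103, s)) = Add(Mul(Mul(Pow(Rational(181, 7), -1), Rational(27, 7)), h), Mul(103, s)) = Add(Mul(Mul(Rational(7, 181), Rational(27, 7)), h), Mul(103, s)) = Add(Mul(Rational(27, 181), h), Mul(103, s)) = Add(Mul(103, s), Mul(Rational(27, 181), h)))
Add(Add(Function('R')(244, Function('c')(15)), -159847), -311476) = Add(Add(Add(Mul(103, -11), Mul(Rational(27, 181), 244)), -159847), -311476) = Add(Add(Add(-1133, Rational(6588, 181)), -159847), -311476) = Add(Add(Rational(-198485, 181), -159847), -311476) = Add(Rational(-29130792, 181), -311476) = Rational(-85507948, 181)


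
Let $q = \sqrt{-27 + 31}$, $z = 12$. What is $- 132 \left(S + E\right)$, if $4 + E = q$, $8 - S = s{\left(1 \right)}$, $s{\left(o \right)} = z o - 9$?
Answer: $-396$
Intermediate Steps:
$s{\left(o \right)} = -9 + 12 o$ ($s{\left(o \right)} = 12 o - 9 = -9 + 12 o$)
$S = 5$ ($S = 8 - \left(-9 + 12 \cdot 1\right) = 8 - \left(-9 + 12\right) = 8 - 3 = 5$)
$q = 2$ ($q = \sqrt{4} = 2$)
$E = -2$ ($E = -4 + 2 = -2$)
$- 132 \left(S + E\right) = - 132 \left(5 - 2\right) = \left(-132\right) 3 = -396$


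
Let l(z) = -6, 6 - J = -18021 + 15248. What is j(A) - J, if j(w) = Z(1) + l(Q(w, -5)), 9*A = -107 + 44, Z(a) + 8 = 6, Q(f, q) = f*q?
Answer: -2787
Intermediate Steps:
J = 2779 (J = 6 - (-18021 + 15248) = 6 - 1*(-2773) = 6 + 2773 = 2779)
Z(a) = -2 (Z(a) = -8 + 6 = -2)
A = -7 (A = (-107 + 44)/9 = (⅑)*(-63) = -7)
j(w) = -8 (j(w) = -2 - 6 = -8)
j(A) - J = -8 - 1*2779 = -8 - 2779 = -2787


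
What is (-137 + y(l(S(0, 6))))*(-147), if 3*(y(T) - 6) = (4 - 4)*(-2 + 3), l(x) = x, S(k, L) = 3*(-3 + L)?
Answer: 19257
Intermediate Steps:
S(k, L) = -9 + 3*L
y(T) = 6 (y(T) = 6 + ((4 - 4)*(-2 + 3))/3 = 6 + (0*1)/3 = 6 + (⅓)*0 = 6 + 0 = 6)
(-137 + y(l(S(0, 6))))*(-147) = (-137 + 6)*(-147) = -131*(-147) = 19257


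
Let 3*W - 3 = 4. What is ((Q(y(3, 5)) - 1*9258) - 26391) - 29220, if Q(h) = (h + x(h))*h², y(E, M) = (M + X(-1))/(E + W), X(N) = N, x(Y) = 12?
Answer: -4151157/64 ≈ -64862.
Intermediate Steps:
W = 7/3 (W = 1 + (⅓)*4 = 1 + 4/3 = 7/3 ≈ 2.3333)
y(E, M) = (-1 + M)/(7/3 + E) (y(E, M) = (M - 1)/(E + 7/3) = (-1 + M)/(7/3 + E))
Q(h) = h²*(12 + h) (Q(h) = (h + 12)*h² = (12 + h)*h² = h²*(12 + h))
((Q(y(3, 5)) - 1*9258) - 26391) - 29220 = (((3*(-1 + 5)/(7 + 3*3))²*(12 + 3*(-1 + 5)/(7 + 3*3)) - 1*9258) - 26391) - 29220 = (((3*4/(7 + 9))²*(12 + 3*4/(7 + 9)) - 9258) - 26391) - 29220 = (((3*4/16)²*(12 + 3*4/16) - 9258) - 26391) - 29220 = (((3*(1/16)*4)²*(12 + 3*(1/16)*4) - 9258) - 26391) - 29220 = (((¾)²*(12 + ¾) - 9258) - 26391) - 29220 = (((9/16)*(51/4) - 9258) - 26391) - 29220 = ((459/64 - 9258) - 26391) - 29220 = (-592053/64 - 26391) - 29220 = -2281077/64 - 29220 = -4151157/64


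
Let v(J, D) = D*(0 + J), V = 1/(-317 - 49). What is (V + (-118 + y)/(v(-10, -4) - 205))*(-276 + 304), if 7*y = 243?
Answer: 12862/915 ≈ 14.057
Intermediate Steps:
V = -1/366 (V = 1/(-366) = -1/366 ≈ -0.0027322)
y = 243/7 (y = (⅐)*243 = 243/7 ≈ 34.714)
v(J, D) = D*J
(V + (-118 + y)/(v(-10, -4) - 205))*(-276 + 304) = (-1/366 + (-118 + 243/7)/(-4*(-10) - 205))*(-276 + 304) = (-1/366 - 583/(7*(40 - 205)))*28 = (-1/366 - 583/7/(-165))*28 = (-1/366 - 583/7*(-1/165))*28 = (-1/366 + 53/105)*28 = (6431/12810)*28 = 12862/915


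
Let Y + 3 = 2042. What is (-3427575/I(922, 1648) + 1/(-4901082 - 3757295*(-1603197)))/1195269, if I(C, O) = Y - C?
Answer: -47578456598476841558/18532850072160457725237 ≈ -0.0025673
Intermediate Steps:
Y = 2039 (Y = -3 + 2042 = 2039)
I(C, O) = 2039 - C
(-3427575/I(922, 1648) + 1/(-4901082 - 3757295*(-1603197)))/1195269 = (-3427575/(2039 - 1*922) + 1/(-4901082 - 3757295*(-1603197)))/1195269 = (-3427575/(2039 - 922) - 1/1603197/(-8658377))*(1/1195269) = (-3427575/1117 - 1/8658377*(-1/1603197))*(1/1195269) = (-3427575*1/1117 + 1/13881084031269)*(1/1195269) = (-3427575/1117 + 1/13881084031269)*(1/1195269) = -47578456598476841558/15505170862927473*1/1195269 = -47578456598476841558/18532850072160457725237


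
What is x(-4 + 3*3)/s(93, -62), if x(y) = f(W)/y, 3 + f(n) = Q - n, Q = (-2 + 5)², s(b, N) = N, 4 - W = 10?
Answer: -6/155 ≈ -0.038710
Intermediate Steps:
W = -6 (W = 4 - 1*10 = 4 - 10 = -6)
Q = 9 (Q = 3² = 9)
f(n) = 6 - n (f(n) = -3 + (9 - n) = 6 - n)
x(y) = 12/y (x(y) = (6 - 1*(-6))/y = (6 + 6)/y = 12/y)
x(-4 + 3*3)/s(93, -62) = (12/(-4 + 3*3))/(-62) = (12/(-4 + 9))*(-1/62) = (12/5)*(-1/62) = -6/155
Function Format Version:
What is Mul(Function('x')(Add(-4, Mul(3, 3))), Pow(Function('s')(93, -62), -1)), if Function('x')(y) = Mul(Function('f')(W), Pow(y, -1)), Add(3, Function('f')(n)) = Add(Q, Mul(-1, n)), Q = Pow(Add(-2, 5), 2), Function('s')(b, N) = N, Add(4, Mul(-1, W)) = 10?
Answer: Rational(-6, 155) ≈ -0.038710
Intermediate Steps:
W = -6 (W = Add(4, Mul(-1, 10)) = Add(4, -10) = -6)
Q = 9 (Q = Pow(3, 2) = 9)
Function('f')(n) = Add(6, Mul(-1, n)) (Function('f')(n) = Add(-3, Add(9, Mul(-1, n))) = Add(6, Mul(-1, n)))
Function('x')(y) = Mul(12, Pow(y, -1)) (Function('x')(y) = Mul(Add(6, Mul(-1, -6)), Pow(y, -1)) = Mul(Add(6, 6), Pow(y, -1)) = Mul(12, Pow(y, -1)))
Mul(Function('x')(Add(-4, Mul(3, 3))), Pow(Function('s')(93, -62), -1)) = Mul(Mul(12, Pow(Add(-4, Mul(3, 3)), -1)), Pow(-62, -1)) = Mul(Mul(12, Pow(Add(-4, 9), -1)), Rational(-1, 62)) = Mul(Mul(12, Pow(5, -1)), Rational(-1, 62)) = Mul(Mul(12, Rational(1, 5)), Rational(-1, 62)) = Mul(Rational(12, 5), Rational(-1, 62)) = Rational(-6, 155)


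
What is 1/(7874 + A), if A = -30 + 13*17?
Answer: 1/8065 ≈ 0.00012399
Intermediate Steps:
A = 191 (A = -30 + 221 = 191)
1/(7874 + A) = 1/(7874 + 191) = 1/8065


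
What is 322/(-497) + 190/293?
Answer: 12/20803 ≈ 0.00057684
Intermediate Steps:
322/(-497) + 190/293 = 322*(-1/497) + 190*(1/293) = -46/71 + 190/293 = 12/20803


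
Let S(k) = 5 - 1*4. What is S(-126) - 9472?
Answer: -9471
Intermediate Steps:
S(k) = 1 (S(k) = 5 - 4 = 1)
S(-126) - 9472 = 1 - 9472 = -9471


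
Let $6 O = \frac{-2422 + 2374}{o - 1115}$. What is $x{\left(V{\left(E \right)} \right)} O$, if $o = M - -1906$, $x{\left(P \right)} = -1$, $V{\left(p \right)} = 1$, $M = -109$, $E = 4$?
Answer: $\frac{4}{341} \approx 0.01173$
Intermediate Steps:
$o = 1797$ ($o = -109 - -1906 = -109 + 1906 = 1797$)
$O = - \frac{4}{341}$ ($O = \frac{\left(-2422 + 2374\right) \frac{1}{1797 - 1115}}{6} = \frac{\left(-48\right) \frac{1}{682}}{6} = \frac{1}{6} \left(- \frac{24}{341}\right) = - \frac{4}{341} \approx -0.01173$)
$x{\left(V{\left(E \right)} \right)} O = \left(-1\right) \left(- \frac{4}{341}\right) = \frac{4}{341}$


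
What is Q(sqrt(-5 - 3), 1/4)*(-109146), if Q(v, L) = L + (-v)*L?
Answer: -54573/2 + 54573*I*sqrt(2) ≈ -27287.0 + 77178.0*I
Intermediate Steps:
Q(v, L) = L - L*v
Q(sqrt(-5 - 3), 1/4)*(-109146) = ((1 - sqrt(-5 - 3))/4)*(-109146) = ((1 - sqrt(-8))/4)*(-109146) = ((1 - 2*I*sqrt(2))/4)*(-109146) = (1/4 - I*sqrt(2)/2)*(-109146) = -54573/2 + 54573*I*sqrt(2)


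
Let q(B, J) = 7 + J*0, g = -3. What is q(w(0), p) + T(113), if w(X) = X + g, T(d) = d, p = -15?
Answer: 120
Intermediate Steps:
w(X) = -3 + X (w(X) = X - 3 = -3 + X)
q(B, J) = 7 (q(B, J) = 7 + 0 = 7)
q(w(0), p) + T(113) = 7 + 113 = 120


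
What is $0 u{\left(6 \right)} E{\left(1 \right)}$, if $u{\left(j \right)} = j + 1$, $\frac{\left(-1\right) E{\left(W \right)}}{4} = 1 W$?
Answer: $0$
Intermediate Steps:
$E{\left(W \right)} = - 4 W$ ($E{\left(W \right)} = - 4 \cdot 1 W = - 4 W$)
$u{\left(j \right)} = 1 + j$
$0 u{\left(6 \right)} E{\left(1 \right)} = 0 \left(1 + 6\right) \left(\left(-4\right) 1\right) = 0 \cdot 7 \left(-4\right) = 0 \left(-4\right) = 0$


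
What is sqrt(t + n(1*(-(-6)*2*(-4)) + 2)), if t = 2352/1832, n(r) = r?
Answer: 32*I*sqrt(2290)/229 ≈ 6.687*I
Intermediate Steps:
t = 294/229 (t = 2352*(1/1832) = 294/229 ≈ 1.2838)
sqrt(t + n(1*(-(-6)*2*(-4)) + 2)) = sqrt(294/229 + (1*(-(-6)*2*(-4)) + 2)) = sqrt(294/229 + (1*(-2*(-6)*(-4)) + 2)) = sqrt(294/229 + (1*(12*(-4)) + 2)) = sqrt(294/229 + (1*(-48) + 2)) = sqrt(294/229 + (-48 + 2)) = sqrt(294/229 - 46) = sqrt(-10240/229) = 32*I*sqrt(2290)/229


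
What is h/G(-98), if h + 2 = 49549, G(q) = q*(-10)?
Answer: 49547/980 ≈ 50.558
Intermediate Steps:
G(q) = -10*q
h = 49547 (h = -2 + 49549 = 49547)
h/G(-98) = 49547/((-10*(-98))) = 49547/980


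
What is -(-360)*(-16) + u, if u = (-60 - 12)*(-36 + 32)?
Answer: -5472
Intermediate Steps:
u = 288 (u = -72*(-4) = 288)
-(-360)*(-16) + u = -(-360)*(-16) + 288 = -45*128 + 288 = -5760 + 288 = -5472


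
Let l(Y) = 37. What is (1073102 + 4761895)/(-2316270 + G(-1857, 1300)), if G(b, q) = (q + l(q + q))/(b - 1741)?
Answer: -2999188458/1190562971 ≈ -2.5191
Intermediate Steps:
G(b, q) = (37 + q)/(-1741 + b) (G(b, q) = (q + 37)/(b - 1741) = (37 + q)/(-1741 + b))
(1073102 + 4761895)/(-2316270 + G(-1857, 1300)) = (1073102 + 4761895)/(-2316270 + (37 + 1300)/(-1741 - 1857)) = 5834997/(-2316270 + 1337/(-3598)) = 5834997/(-2316270 - 1/3598*1337) = 5834997/(-2316270 - 191/514) = 5834997/(-1190562971/514) = 5834997*(-514/1190562971) = -2999188458/1190562971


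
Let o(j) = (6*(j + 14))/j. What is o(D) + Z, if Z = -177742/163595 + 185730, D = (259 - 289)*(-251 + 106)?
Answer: 4405869418876/23721275 ≈ 1.8574e+5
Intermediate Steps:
D = 4350 (D = -30*(-145) = 4350)
Z = 30384321608/163595 (Z = -177742*1/163595 + 185730 = -177742/163595 + 185730 = 30384321608/163595 ≈ 1.8573e+5)
o(j) = (84 + 6*j)/j (o(j) = (6*(14 + j))/j = (84 + 6*j)/j)
o(D) + Z = (6 + 84/4350) + 30384321608/163595 = (6 + 84*(1/4350)) + 30384321608/163595 = (6 + 14/725) + 30384321608/163595 = 4364/725 + 30384321608/163595 = 4405869418876/23721275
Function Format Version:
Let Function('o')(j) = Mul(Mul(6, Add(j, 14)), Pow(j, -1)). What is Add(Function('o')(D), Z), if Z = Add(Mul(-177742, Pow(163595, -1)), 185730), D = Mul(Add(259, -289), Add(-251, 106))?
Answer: Rational(4405869418876, 23721275) ≈ 1.8574e+5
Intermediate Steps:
D = 4350 (D = Mul(-30, -145) = 4350)
Z = Rational(30384321608, 163595) (Z = Add(Mul(-177742, Rational(1, 163595)), 185730) = Add(Rational(-177742, 163595), 185730) = Rational(30384321608, 163595) ≈ 1.8573e+5)
Function('o')(j) = Mul(Pow(j, -1), Add(84, Mul(6, j))) (Function('o')(j) = Mul(Mul(6, Add(14, j)), Pow(j, -1)) = Mul(Add(84, Mul(6, j)), Pow(j, -1)) = Mul(Pow(j, -1), Add(84, Mul(6, j))))
Add(Function('o')(D), Z) = Add(Add(6, Mul(84, Pow(4350, -1))), Rational(30384321608, 163595)) = Add(Add(6, Mul(84, Rational(1, 4350))), Rational(30384321608, 163595)) = Add(Add(6, Rational(14, 725)), Rational(30384321608, 163595)) = Add(Rational(4364, 725), Rational(30384321608, 163595)) = Rational(4405869418876, 23721275)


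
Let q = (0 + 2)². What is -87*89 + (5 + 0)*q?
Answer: -7723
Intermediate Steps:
q = 4 (q = 2² = 4)
-87*89 + (5 + 0)*q = -87*89 + (5 + 0)*4 = -7743 + 5*4 = -7743 + 20 = -7723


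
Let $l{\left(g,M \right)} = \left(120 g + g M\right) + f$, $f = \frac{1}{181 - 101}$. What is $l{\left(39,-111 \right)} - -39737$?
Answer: $\frac{3207041}{80} \approx 40088.0$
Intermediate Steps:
$f = \frac{1}{80} \approx 0.0125$
$l{\left(g,M \right)} = \frac{1}{80} + 120 g + M g$ ($l{\left(g,M \right)} = \left(120 g + g M\right) + \frac{1}{80} = \left(120 g + M g\right) + \frac{1}{80} = \frac{1}{80} + 120 g + M g$)
$l{\left(39,-111 \right)} - -39737 = \left(\frac{1}{80} + 120 \cdot 39 - 4329\right) - -39737 = \left(\frac{1}{80} + 4680 - 4329\right) + 39737 = \frac{28081}{80} + 39737 = \frac{3207041}{80}$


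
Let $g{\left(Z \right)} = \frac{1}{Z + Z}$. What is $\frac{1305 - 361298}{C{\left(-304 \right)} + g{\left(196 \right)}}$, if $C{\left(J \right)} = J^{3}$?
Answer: $\frac{141117256}{11013029887} \approx 0.012814$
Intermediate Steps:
$g{\left(Z \right)} = \frac{1}{2 Z}$
$\frac{1305 - 361298}{C{\left(-304 \right)} + g{\left(196 \right)}} = \frac{1305 - 361298}{\left(-304\right)^{3} + \frac{1}{2 \cdot 196}} = - \frac{359993}{-28094464 + \frac{1}{2} \cdot \frac{1}{196}} = - \frac{359993}{-28094464 + \frac{1}{392}} = - \frac{359993}{- \frac{11013029887}{392}} = \left(-359993\right) \left(- \frac{392}{11013029887}\right) = \frac{141117256}{11013029887}$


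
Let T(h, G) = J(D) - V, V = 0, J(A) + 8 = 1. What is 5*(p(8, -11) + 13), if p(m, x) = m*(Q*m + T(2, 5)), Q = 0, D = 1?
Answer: -215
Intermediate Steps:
J(A) = -7 (J(A) = -8 + 1 = -7)
T(h, G) = -7 (T(h, G) = -7 - 1*0 = -7 + 0 = -7)
p(m, x) = -7*m (p(m, x) = m*(0*m - 7) = m*(0 - 7) = m*(-7) = -7*m)
5*(p(8, -11) + 13) = 5*(-7*8 + 13) = 5*(-56 + 13) = 5*(-43) = -215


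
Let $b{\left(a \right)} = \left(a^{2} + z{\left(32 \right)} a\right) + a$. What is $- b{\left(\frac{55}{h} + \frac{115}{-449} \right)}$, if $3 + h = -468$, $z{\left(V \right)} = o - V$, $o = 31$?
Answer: $- \frac{6218899600}{44723367441} \approx -0.13905$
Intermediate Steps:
$z{\left(V \right)} = 31 - V$
$h = -471$ ($h = -3 - 468 = -471$)
$b{\left(a \right)} = a^{2}$ ($b{\left(a \right)} = \left(a^{2} + \left(31 - 32\right) a\right) + a = \left(a^{2} - a\right) + a = a^{2}$)
$- b{\left(\frac{55}{h} + \frac{115}{-449} \right)} = - \left(\frac{55}{-471} + \frac{115}{-449}\right)^{2} = - \left(55 \left(- \frac{1}{471}\right) + 115 \left(- \frac{1}{449}\right)\right)^{2} = - \left(- \frac{55}{471} - \frac{115}{449}\right)^{2} = - \left(- \frac{78860}{211479}\right)^{2} = \left(-1\right) \frac{6218899600}{44723367441} = - \frac{6218899600}{44723367441}$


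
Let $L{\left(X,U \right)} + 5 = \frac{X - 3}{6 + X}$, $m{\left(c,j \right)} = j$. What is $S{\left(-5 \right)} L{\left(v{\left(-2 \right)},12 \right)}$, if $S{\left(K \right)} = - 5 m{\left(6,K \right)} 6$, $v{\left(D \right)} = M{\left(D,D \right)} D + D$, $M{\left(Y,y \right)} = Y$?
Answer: $- \frac{3075}{4} \approx -768.75$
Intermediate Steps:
$v{\left(D \right)} = D + D^{2}$ ($v{\left(D \right)} = D D + D = D^{2} + D = D + D^{2}$)
$L{\left(X,U \right)} = -5 + \frac{-3 + X}{6 + X}$ ($L{\left(X,U \right)} = -5 + \frac{X - 3}{6 + X} = -5 + \frac{-3 + X}{6 + X}$)
$S{\left(K \right)} = - 30 K$ ($S{\left(K \right)} = - 5 K 6 = - 30 K$)
$S{\left(-5 \right)} L{\left(v{\left(-2 \right)},12 \right)} = \left(-30\right) \left(-5\right) \frac{-33 - 4 \left(- 2 \left(1 - 2\right)\right)}{6 - 2 \left(1 - 2\right)} = 150 \frac{-33 - 4 \left(\left(-2\right) \left(-1\right)\right)}{6 - -2} = 150 \frac{-33 - 8}{6 + 2} = 150 \frac{-33 - 8}{8} = 150 \cdot \frac{1}{8} \left(-41\right) = 150 \left(- \frac{41}{8}\right) = - \frac{3075}{4}$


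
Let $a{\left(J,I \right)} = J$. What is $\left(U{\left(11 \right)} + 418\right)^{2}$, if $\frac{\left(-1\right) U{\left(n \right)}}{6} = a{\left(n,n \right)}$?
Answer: $123904$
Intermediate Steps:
$U{\left(n \right)} = - 6 n$
$\left(U{\left(11 \right)} + 418\right)^{2} = \left(\left(-6\right) 11 + 418\right)^{2} = \left(-66 + 418\right)^{2} = 352^{2} = 123904$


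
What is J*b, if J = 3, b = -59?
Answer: -177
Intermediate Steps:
J*b = 3*(-59) = -177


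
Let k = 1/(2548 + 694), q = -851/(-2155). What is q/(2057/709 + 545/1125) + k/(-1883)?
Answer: 845658382789/7250426113901 ≈ 0.11664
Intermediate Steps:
q = 851/2155 (q = -851*(-1/2155) = 851/2155 ≈ 0.39490)
k = 1/3242 ≈ 0.00030845
q/(2057/709 + 545/1125) + k/(-1883) = 851/(2155*(2057/709 + 545/1125)) + (1/3242)/(-1883) = 851/(2155*(2057*(1/709) + 545*(1/1125))) + (1/3242)*(-1/1883) = 851/(2155*(2057/709 + 109/225)) - 1/6104686 = 851/(2155*(540106/159525)) - 1/6104686 = (851/2155)*(159525/540106) - 1/6104686 = 27151155/232785686 - 1/6104686 = 845658382789/7250426113901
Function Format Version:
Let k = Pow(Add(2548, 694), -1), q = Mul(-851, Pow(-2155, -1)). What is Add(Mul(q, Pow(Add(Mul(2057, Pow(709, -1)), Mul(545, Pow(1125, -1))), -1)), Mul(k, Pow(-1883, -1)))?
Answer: Rational(845658382789, 7250426113901) ≈ 0.11664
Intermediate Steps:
q = Rational(851, 2155) (q = Mul(-851, Rational(-1, 2155)) = Rational(851, 2155) ≈ 0.39490)
k = Rational(1, 3242) (k = Pow(3242, -1) = Rational(1, 3242) ≈ 0.00030845)
Add(Mul(q, Pow(Add(Mul(2057, Pow(709, -1)), Mul(545, Pow(1125, -1))), -1)), Mul(k, Pow(-1883, -1))) = Add(Mul(Rational(851, 2155), Pow(Add(Mul(2057, Pow(709, -1)), Mul(545, Pow(1125, -1))), -1)), Mul(Rational(1, 3242), Pow(-1883, -1))) = Add(Mul(Rational(851, 2155), Pow(Add(Mul(2057, Rational(1, 709)), Mul(545, Rational(1, 1125))), -1)), Mul(Rational(1, 3242), Rational(-1, 1883))) = Add(Mul(Rational(851, 2155), Pow(Add(Rational(2057, 709), Rational(109, 225)), -1)), Rational(-1, 6104686)) = Add(Mul(Rational(851, 2155), Pow(Rational(540106, 159525), -1)), Rational(-1, 6104686)) = Add(Mul(Rational(851, 2155), Rational(159525, 540106)), Rational(-1, 6104686)) = Add(Rational(27151155, 232785686), Rational(-1, 6104686)) = Rational(845658382789, 7250426113901)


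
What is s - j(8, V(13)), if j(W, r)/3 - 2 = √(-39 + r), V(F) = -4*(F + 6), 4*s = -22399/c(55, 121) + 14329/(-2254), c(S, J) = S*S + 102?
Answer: -1642561/175112 - 3*I*√115 ≈ -9.3801 - 32.171*I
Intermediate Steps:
c(S, J) = 102 + S² (c(S, J) = S² + 102 = 102 + S²)
s = -591889/175112 (s = (-22399/(102 + 55²) + 14329/(-2254))/4 = (-22399/(102 + 3025) + 14329*(-1/2254))/4 = (-22399/3127 - 89/14)/4 = (¼)*(-591889/43778) = -591889/175112 ≈ -3.3801)
V(F) = -24 - 4*F (V(F) = -4*(6 + F) = -24 - 4*F)
j(W, r) = 6 + 3*√(-39 + r)
s - j(8, V(13)) = -591889/175112 - (6 + 3*√(-39 + (-24 - 4*13))) = -591889/175112 - (6 + 3*√(-39 + (-24 - 52))) = -591889/175112 - (6 + 3*√(-39 - 76)) = -591889/175112 - (6 + 3*√(-115)) = -591889/175112 - (6 + 3*(I*√115)) = -591889/175112 - (6 + 3*I*√115) = -591889/175112 + (-6 - 3*I*√115) = -1642561/175112 - 3*I*√115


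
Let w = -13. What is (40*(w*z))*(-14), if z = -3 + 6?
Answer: 21840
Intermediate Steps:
z = 3
(40*(w*z))*(-14) = (40*(-13*3))*(-14) = (40*(-39))*(-14) = -1560*(-14) = 21840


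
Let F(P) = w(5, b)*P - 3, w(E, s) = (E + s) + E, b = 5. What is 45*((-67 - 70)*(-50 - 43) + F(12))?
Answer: 581310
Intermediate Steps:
w(E, s) = s + 2*E
F(P) = -3 + 15*P (F(P) = (5 + 2*5)*P - 3 = (5 + 10)*P - 3 = 15*P - 3 = -3 + 15*P)
45*((-67 - 70)*(-50 - 43) + F(12)) = 45*((-67 - 70)*(-50 - 43) + (-3 + 15*12)) = 45*(-137*(-93) + (-3 + 180)) = 45*(12741 + 177) = 45*12918 = 581310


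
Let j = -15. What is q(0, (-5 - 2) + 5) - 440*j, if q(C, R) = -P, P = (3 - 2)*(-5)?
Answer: 6605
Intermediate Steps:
P = -5 (P = 1*(-5) = -5)
q(C, R) = 5 (q(C, R) = -1*(-5) = 5)
q(0, (-5 - 2) + 5) - 440*j = 5 - 440*(-15) = 5 + 6600 = 6605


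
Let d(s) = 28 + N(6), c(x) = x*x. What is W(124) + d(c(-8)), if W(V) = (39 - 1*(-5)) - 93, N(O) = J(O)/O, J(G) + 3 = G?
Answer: -41/2 ≈ -20.500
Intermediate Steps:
c(x) = x²
J(G) = -3 + G
N(O) = (-3 + O)/O
W(V) = -49 (W(V) = (39 + 5) - 93 = 44 - 93 = -49)
d(s) = 57/2 (d(s) = 28 + (-3 + 6)/6 = 28 + (⅙)*3 = 28 + ½ = 57/2)
W(124) + d(c(-8)) = -49 + 57/2 = -41/2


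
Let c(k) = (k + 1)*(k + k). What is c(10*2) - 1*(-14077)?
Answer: 14917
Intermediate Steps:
c(k) = 2*k*(1 + k) (c(k) = (1 + k)*(2*k) = 2*k*(1 + k))
c(10*2) - 1*(-14077) = 2*(10*2)*(1 + 10*2) - 1*(-14077) = 2*20*(1 + 20) + 14077 = 2*20*21 + 14077 = 840 + 14077 = 14917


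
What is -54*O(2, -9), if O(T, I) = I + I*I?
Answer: -3888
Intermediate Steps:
O(T, I) = I + I²
-54*O(2, -9) = -(-486)*(1 - 9) = -(-486)*(-8) = -54*72 = -3888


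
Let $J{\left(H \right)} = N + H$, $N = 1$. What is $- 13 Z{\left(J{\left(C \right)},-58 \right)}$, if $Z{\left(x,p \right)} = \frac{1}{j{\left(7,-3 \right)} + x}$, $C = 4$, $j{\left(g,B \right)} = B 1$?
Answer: $- \frac{13}{2} \approx -6.5$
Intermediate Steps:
$j{\left(g,B \right)} = B$
$J{\left(H \right)} = 1 + H$
$Z{\left(x,p \right)} = \frac{1}{-3 + x}$
$- 13 Z{\left(J{\left(C \right)},-58 \right)} = - \frac{13}{-3 + \left(1 + 4\right)} = - \frac{13}{-3 + 5} = - \frac{13}{2}$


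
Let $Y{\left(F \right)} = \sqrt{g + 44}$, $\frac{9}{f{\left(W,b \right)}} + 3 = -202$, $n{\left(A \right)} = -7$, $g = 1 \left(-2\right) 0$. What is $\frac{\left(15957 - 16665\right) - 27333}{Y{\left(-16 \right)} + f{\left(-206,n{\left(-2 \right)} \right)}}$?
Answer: $- \frac{51735645}{1849019} - \frac{2356846050 \sqrt{11}}{1849019} \approx -4255.5$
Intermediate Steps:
$g = 0$ ($g = \left(-2\right) 0 = 0$)
$f{\left(W,b \right)} = - \frac{9}{205}$ ($f{\left(W,b \right)} = \frac{9}{-3 - 202} = \frac{9}{-205} = 9 \left(- \frac{1}{205}\right) = - \frac{9}{205}$)
$Y{\left(F \right)} = 2 \sqrt{11}$ ($Y{\left(F \right)} = \sqrt{0 + 44} = \sqrt{44} = 2 \sqrt{11}$)
$\frac{\left(15957 - 16665\right) - 27333}{Y{\left(-16 \right)} + f{\left(-206,n{\left(-2 \right)} \right)}} = \frac{\left(15957 - 16665\right) - 27333}{2 \sqrt{11} - \frac{9}{205}} = \frac{-708 - 27333}{- \frac{9}{205} + 2 \sqrt{11}} = - \frac{28041}{- \frac{9}{205} + 2 \sqrt{11}}$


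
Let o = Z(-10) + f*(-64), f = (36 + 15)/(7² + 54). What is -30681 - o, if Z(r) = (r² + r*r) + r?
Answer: -3176449/103 ≈ -30839.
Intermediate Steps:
Z(r) = r + 2*r² (Z(r) = (r² + r²) + r = 2*r² + r = r + 2*r²)
f = 51/103 (f = 51/(49 + 54) = 51/103 ≈ 0.49515)
o = 16306/103 (o = -10*(1 + 2*(-10)) + (51/103)*(-64) = -10*(1 - 20) - 3264/103 = -10*(-19) - 3264/103 = 190 - 3264/103 = 16306/103 ≈ 158.31)
-30681 - o = -30681 - 1*16306/103 = -30681 - 16306/103 = -3176449/103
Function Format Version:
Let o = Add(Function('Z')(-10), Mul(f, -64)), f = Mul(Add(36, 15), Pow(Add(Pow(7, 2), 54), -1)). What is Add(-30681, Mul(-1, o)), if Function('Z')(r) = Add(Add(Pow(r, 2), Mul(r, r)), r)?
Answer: Rational(-3176449, 103) ≈ -30839.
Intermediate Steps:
Function('Z')(r) = Add(r, Mul(2, Pow(r, 2))) (Function('Z')(r) = Add(Add(Pow(r, 2), Pow(r, 2)), r) = Add(Mul(2, Pow(r, 2)), r) = Add(r, Mul(2, Pow(r, 2))))
f = Rational(51, 103) (f = Mul(51, Pow(Add(49, 54), -1)) = Mul(51, Pow(103, -1)) = Mul(51, Rational(1, 103)) = Rational(51, 103) ≈ 0.49515)
o = Rational(16306, 103) (o = Add(Mul(-10, Add(1, Mul(2, -10))), Mul(Rational(51, 103), -64)) = Add(Mul(-10, Add(1, -20)), Rational(-3264, 103)) = Add(Mul(-10, -19), Rational(-3264, 103)) = Add(190, Rational(-3264, 103)) = Rational(16306, 103) ≈ 158.31)
Add(-30681, Mul(-1, o)) = Add(-30681, Mul(-1, Rational(16306, 103))) = Add(-30681, Rational(-16306, 103)) = Rational(-3176449, 103)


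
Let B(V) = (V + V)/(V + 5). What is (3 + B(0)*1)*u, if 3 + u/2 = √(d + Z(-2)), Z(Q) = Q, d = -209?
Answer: -18 + 6*I*√211 ≈ -18.0 + 87.155*I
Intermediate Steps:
B(V) = 2*V/(5 + V) (B(V) = (2*V)/(5 + V) = 2*V/(5 + V))
u = -6 + 2*I*√211 (u = -6 + 2*√(-209 - 2) = -6 + 2*√(-211) = -6 + 2*(I*√211) = -6 + 2*I*√211 ≈ -6.0 + 29.052*I)
(3 + B(0)*1)*u = (3 + (2*0/(5 + 0))*1)*(-6 + 2*I*√211) = (3 + (2*0/5)*1)*(-6 + 2*I*√211) = (3 + (2*0*(⅕))*1)*(-6 + 2*I*√211) = (3 + 0*1)*(-6 + 2*I*√211) = (3 + 0)*(-6 + 2*I*√211) = 3*(-6 + 2*I*√211) = -18 + 6*I*√211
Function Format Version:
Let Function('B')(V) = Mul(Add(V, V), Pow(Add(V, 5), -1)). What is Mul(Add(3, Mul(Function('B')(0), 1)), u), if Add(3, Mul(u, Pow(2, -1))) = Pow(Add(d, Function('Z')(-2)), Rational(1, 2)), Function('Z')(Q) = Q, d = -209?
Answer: Add(-18, Mul(6, I, Pow(211, Rational(1, 2)))) ≈ Add(-18.000, Mul(87.155, I))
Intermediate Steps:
Function('B')(V) = Mul(2, V, Pow(Add(5, V), -1)) (Function('B')(V) = Mul(Mul(2, V), Pow(Add(5, V), -1)) = Mul(2, V, Pow(Add(5, V), -1)))
u = Add(-6, Mul(2, I, Pow(211, Rational(1, 2)))) (u = Add(-6, Mul(2, Pow(Add(-209, -2), Rational(1, 2)))) = Add(-6, Mul(2, Pow(-211, Rational(1, 2)))) = Add(-6, Mul(2, Mul(I, Pow(211, Rational(1, 2))))) = Add(-6, Mul(2, I, Pow(211, Rational(1, 2)))) ≈ Add(-6.0000, Mul(29.052, I)))
Mul(Add(3, Mul(Function('B')(0), 1)), u) = Mul(Add(3, Mul(Mul(2, 0, Pow(Add(5, 0), -1)), 1)), Add(-6, Mul(2, I, Pow(211, Rational(1, 2))))) = Mul(Add(3, Mul(Mul(2, 0, Pow(5, -1)), 1)), Add(-6, Mul(2, I, Pow(211, Rational(1, 2))))) = Mul(Add(3, Mul(Mul(2, 0, Rational(1, 5)), 1)), Add(-6, Mul(2, I, Pow(211, Rational(1, 2))))) = Mul(Add(3, Mul(0, 1)), Add(-6, Mul(2, I, Pow(211, Rational(1, 2))))) = Mul(Add(3, 0), Add(-6, Mul(2, I, Pow(211, Rational(1, 2))))) = Mul(3, Add(-6, Mul(2, I, Pow(211, Rational(1, 2))))) = Add(-18, Mul(6, I, Pow(211, Rational(1, 2))))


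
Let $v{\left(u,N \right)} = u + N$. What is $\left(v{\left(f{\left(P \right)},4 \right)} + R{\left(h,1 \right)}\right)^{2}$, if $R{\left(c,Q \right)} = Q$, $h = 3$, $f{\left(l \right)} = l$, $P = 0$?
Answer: $25$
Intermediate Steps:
$v{\left(u,N \right)} = N + u$
$\left(v{\left(f{\left(P \right)},4 \right)} + R{\left(h,1 \right)}\right)^{2} = \left(\left(4 + 0\right) + 1\right)^{2} = \left(4 + 1\right)^{2} = 5^{2} = 25$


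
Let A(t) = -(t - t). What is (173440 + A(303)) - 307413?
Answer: -133973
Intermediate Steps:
A(t) = 0 (A(t) = -1*0 = 0)
(173440 + A(303)) - 307413 = (173440 + 0) - 307413 = 173440 - 307413 = -133973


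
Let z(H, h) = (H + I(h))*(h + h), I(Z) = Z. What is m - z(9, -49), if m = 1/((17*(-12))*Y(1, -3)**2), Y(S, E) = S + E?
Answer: -3198721/816 ≈ -3920.0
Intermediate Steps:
z(H, h) = 2*h*(H + h) (z(H, h) = (H + h)*(h + h) = (H + h)*(2*h) = 2*h*(H + h))
Y(S, E) = E + S
m = -1/816 (m = 1/((17*(-12))*(-3 + 1)**2) = 1/(-204*(-2)**2) = 1/(-204*4) = 1/(-816) = -1/816 ≈ -0.0012255)
m - z(9, -49) = -1/816 - 2*(-49)*(9 - 49) = -1/816 - 2*(-49)*(-40) = -1/816 - 1*3920 = -1/816 - 3920 = -3198721/816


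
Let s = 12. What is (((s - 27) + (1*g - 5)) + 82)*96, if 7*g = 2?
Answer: 41856/7 ≈ 5979.4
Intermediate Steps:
g = 2/7 (g = (⅐)*2 = 2/7 ≈ 0.28571)
(((s - 27) + (1*g - 5)) + 82)*96 = (((12 - 27) + (1*(2/7) - 5)) + 82)*96 = ((-15 + (2/7 - 5)) + 82)*96 = ((-15 - 33/7) + 82)*96 = (-138/7 + 82)*96 = (436/7)*96 = 41856/7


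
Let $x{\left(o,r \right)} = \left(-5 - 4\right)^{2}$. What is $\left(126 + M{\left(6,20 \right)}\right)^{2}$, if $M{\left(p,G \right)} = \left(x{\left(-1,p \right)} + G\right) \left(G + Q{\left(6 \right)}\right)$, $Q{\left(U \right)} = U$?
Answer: $7573504$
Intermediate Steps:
$x{\left(o,r \right)} = 81$ ($x{\left(o,r \right)} = \left(-9\right)^{2} = 81$)
$M{\left(p,G \right)} = \left(6 + G\right) \left(81 + G\right)$ ($M{\left(p,G \right)} = \left(81 + G\right) \left(G + 6\right) = \left(81 + G\right) \left(6 + G\right) = \left(6 + G\right) \left(81 + G\right)$)
$\left(126 + M{\left(6,20 \right)}\right)^{2} = \left(126 + \left(486 + 20^{2} + 87 \cdot 20\right)\right)^{2} = \left(126 + \left(486 + 400 + 1740\right)\right)^{2} = \left(126 + 2626\right)^{2} = 2752^{2} = 7573504$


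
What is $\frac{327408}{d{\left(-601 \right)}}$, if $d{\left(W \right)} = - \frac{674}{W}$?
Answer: $\frac{98386104}{337} \approx 2.9195 \cdot 10^{5}$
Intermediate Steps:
$\frac{327408}{d{\left(-601 \right)}} = \frac{327408}{\left(-674\right) \frac{1}{-601}} = \frac{327408}{\left(-674\right) \left(- \frac{1}{601}\right)} = \frac{327408}{\frac{674}{601}} = 327408 \cdot \frac{601}{674} = \frac{98386104}{337}$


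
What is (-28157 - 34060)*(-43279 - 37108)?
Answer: 5001437979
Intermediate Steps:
(-28157 - 34060)*(-43279 - 37108) = -62217*(-80387) = 5001437979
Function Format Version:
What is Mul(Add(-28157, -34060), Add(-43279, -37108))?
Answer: 5001437979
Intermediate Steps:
Mul(Add(-28157, -34060), Add(-43279, -37108)) = Mul(-62217, -80387) = 5001437979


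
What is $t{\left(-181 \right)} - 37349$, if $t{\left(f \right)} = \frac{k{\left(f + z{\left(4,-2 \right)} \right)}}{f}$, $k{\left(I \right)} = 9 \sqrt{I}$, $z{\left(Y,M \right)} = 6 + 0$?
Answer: $-37349 - \frac{45 i \sqrt{7}}{181} \approx -37349.0 - 0.65778 i$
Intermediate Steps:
$z{\left(Y,M \right)} = 6$
$t{\left(f \right)} = \frac{9 \sqrt{6 + f}}{f}$ ($t{\left(f \right)} = \frac{9 \sqrt{f + 6}}{f} = \frac{9 \sqrt{6 + f}}{f}$)
$t{\left(-181 \right)} - 37349 = \frac{9 \sqrt{6 - 181}}{-181} - 37349 = 9 \left(- \frac{1}{181}\right) \sqrt{-175} - 37349 = 9 \left(- \frac{1}{181}\right) 5 i \sqrt{7} - 37349 = - \frac{45 i \sqrt{7}}{181} - 37349 = -37349 - \frac{45 i \sqrt{7}}{181}$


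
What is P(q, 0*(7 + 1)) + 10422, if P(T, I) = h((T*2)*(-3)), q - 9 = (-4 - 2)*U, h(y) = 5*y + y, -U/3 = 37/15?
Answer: 42498/5 ≈ 8499.6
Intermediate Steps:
U = -37/5 (U = -111/15 = -3*37/15 = -37/5 ≈ -7.4000)
h(y) = 6*y
q = 267/5 (q = 9 + (-4 - 2)*(-37/5) = 9 - 6*(-37/5) = 9 + 222/5 = 267/5 ≈ 53.400)
P(T, I) = -36*T (P(T, I) = 6*((T*2)*(-3)) = 6*((2*T)*(-3)) = 6*(-6*T) = -36*T)
P(q, 0*(7 + 1)) + 10422 = -36*267/5 + 10422 = -9612/5 + 10422 = 42498/5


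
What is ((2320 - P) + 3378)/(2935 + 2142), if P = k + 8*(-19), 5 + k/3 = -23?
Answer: 5934/5077 ≈ 1.1688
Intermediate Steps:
k = -84 (k = -15 + 3*(-23) = -15 - 69 = -84)
P = -236 (P = -84 + 8*(-19) = -84 - 152 = -236)
((2320 - P) + 3378)/(2935 + 2142) = ((2320 - 1*(-236)) + 3378)/(2935 + 2142) = ((2320 + 236) + 3378)/5077 = (2556 + 3378)*(1/5077) = 5934*(1/5077) = 5934/5077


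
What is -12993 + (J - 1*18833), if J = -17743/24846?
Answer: -790766539/24846 ≈ -31827.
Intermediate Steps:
J = -17743/24846 (J = -17743*1/24846 = -17743/24846 ≈ -0.71412)
-12993 + (J - 1*18833) = -12993 + (-17743/24846 - 1*18833) = -12993 + (-17743/24846 - 18833) = -12993 - 467942461/24846 = -790766539/24846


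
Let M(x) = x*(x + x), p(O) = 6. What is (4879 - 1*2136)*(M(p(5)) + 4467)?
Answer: 12450477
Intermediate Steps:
M(x) = 2*x² (M(x) = x*(2*x) = 2*x²)
(4879 - 1*2136)*(M(p(5)) + 4467) = (4879 - 1*2136)*(2*6² + 4467) = (4879 - 2136)*(2*36 + 4467) = 2743*(72 + 4467) = 2743*4539 = 12450477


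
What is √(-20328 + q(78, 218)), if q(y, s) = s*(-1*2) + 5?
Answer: I*√20759 ≈ 144.08*I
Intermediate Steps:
q(y, s) = 5 - 2*s (q(y, s) = s*(-2) + 5 = -2*s + 5 = 5 - 2*s)
√(-20328 + q(78, 218)) = √(-20328 + (5 - 2*218)) = √(-20328 + (5 - 436)) = √(-20328 - 431) = √(-20759) = I*√20759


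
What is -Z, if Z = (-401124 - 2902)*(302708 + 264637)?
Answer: 229222130970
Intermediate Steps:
Z = -229222130970 (Z = -404026*567345 = -229222130970)
-Z = -1*(-229222130970) = 229222130970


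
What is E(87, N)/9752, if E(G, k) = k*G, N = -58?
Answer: -2523/4876 ≈ -0.51743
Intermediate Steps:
E(G, k) = G*k
E(87, N)/9752 = (87*(-58))/9752 = -5046*1/9752 = -2523/4876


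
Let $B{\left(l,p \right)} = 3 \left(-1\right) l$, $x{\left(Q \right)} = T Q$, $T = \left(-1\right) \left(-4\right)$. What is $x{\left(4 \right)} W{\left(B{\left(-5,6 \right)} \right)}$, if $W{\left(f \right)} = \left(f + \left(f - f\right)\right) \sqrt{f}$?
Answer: $240 \sqrt{15} \approx 929.52$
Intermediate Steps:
$T = 4$
$x{\left(Q \right)} = 4 Q$
$B{\left(l,p \right)} = - 3 l$
$W{\left(f \right)} = f^{\frac{3}{2}}$ ($W{\left(f \right)} = \left(f + 0\right) \sqrt{f} = f \sqrt{f} = f^{\frac{3}{2}}$)
$x{\left(4 \right)} W{\left(B{\left(-5,6 \right)} \right)} = 4 \cdot 4 \left(\left(-3\right) \left(-5\right)\right)^{\frac{3}{2}} = 16 \cdot 15^{\frac{3}{2}} = 16 \cdot 15 \sqrt{15} = 240 \sqrt{15}$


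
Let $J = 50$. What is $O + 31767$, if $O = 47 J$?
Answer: $34117$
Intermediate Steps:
$O = 2350$ ($O = 47 \cdot 50 = 2350$)
$O + 31767 = 2350 + 31767 = 34117$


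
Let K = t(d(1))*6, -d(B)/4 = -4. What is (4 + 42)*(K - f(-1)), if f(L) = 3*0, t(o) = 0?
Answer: 0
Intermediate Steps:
d(B) = 16 (d(B) = -4*(-4) = 16)
K = 0 (K = 0*6 = 0)
f(L) = 0
(4 + 42)*(K - f(-1)) = (4 + 42)*(0 - 1*0) = 46*(0 + 0) = 46*0 = 0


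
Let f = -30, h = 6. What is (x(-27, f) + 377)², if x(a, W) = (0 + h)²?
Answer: 170569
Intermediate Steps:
x(a, W) = 36 (x(a, W) = (0 + 6)² = 6² = 36)
(x(-27, f) + 377)² = (36 + 377)² = 413² = 170569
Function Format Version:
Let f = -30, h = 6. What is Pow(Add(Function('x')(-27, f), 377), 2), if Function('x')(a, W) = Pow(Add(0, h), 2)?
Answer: 170569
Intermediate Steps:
Function('x')(a, W) = 36 (Function('x')(a, W) = Pow(Add(0, 6), 2) = Pow(6, 2) = 36)
Pow(Add(Function('x')(-27, f), 377), 2) = Pow(Add(36, 377), 2) = Pow(413, 2) = 170569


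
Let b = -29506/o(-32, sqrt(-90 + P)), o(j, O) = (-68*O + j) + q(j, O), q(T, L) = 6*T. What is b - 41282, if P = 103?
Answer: -26049206/621 + 250801*sqrt(13)/1242 ≈ -41219.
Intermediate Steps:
o(j, O) = -68*O + 7*j (o(j, O) = (-68*O + j) + 6*j = (j - 68*O) + 6*j = -68*O + 7*j)
b = -29506/(-224 - 68*sqrt(13)) (b = -29506/(-68*sqrt(-90 + 103) + 7*(-32)) = -29506/(-68*sqrt(13) - 224) = -29506/(-224 - 68*sqrt(13)) ≈ 62.889)
b - 41282 = (-413084/621 + 250801*sqrt(13)/1242) - 41282 = -26049206/621 + 250801*sqrt(13)/1242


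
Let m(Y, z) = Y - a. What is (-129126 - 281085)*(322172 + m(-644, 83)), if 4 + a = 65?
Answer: -131869299537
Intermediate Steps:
a = 61 (a = -4 + 65 = 61)
m(Y, z) = -61 + Y (m(Y, z) = Y - 1*61 = Y - 61 = -61 + Y)
(-129126 - 281085)*(322172 + m(-644, 83)) = (-129126 - 281085)*(322172 + (-61 - 644)) = -410211*(322172 - 705) = -410211*321467 = -131869299537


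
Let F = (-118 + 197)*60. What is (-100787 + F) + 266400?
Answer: 170353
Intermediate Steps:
F = 4740 (F = 79*60 = 4740)
(-100787 + F) + 266400 = (-100787 + 4740) + 266400 = -96047 + 266400 = 170353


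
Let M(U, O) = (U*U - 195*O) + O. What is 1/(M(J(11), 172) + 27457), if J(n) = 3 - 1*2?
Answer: -1/5910 ≈ -0.00016920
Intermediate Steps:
J(n) = 1 (J(n) = 3 - 2 = 1)
M(U, O) = U² - 194*O (M(U, O) = (U² - 195*O) + O = U² - 194*O)
1/(M(J(11), 172) + 27457) = 1/((1² - 194*172) + 27457) = 1/((1 - 33368) + 27457) = 1/(-33367 + 27457) = 1/(-5910) = -1/5910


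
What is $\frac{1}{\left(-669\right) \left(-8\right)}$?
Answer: $\frac{1}{5352} \approx 0.00018685$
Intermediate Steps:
$\frac{1}{\left(-669\right) \left(-8\right)} = \frac{1}{5352}$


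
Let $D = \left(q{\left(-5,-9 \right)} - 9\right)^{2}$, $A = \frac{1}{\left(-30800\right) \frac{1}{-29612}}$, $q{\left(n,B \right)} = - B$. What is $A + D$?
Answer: $\frac{673}{700} \approx 0.96143$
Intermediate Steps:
$A = \frac{673}{700}$ ($A = \frac{1}{\left(-30800\right) \left(- \frac{1}{29612}\right)} = \frac{1}{\frac{700}{673}} = \frac{673}{700} \approx 0.96143$)
$D = 0$ ($D = \left(\left(-1\right) \left(-9\right) - 9\right)^{2} = \left(9 - 9\right)^{2} = 0^{2} = 0$)
$A + D = \frac{673}{700} + 0 = \frac{673}{700}$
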